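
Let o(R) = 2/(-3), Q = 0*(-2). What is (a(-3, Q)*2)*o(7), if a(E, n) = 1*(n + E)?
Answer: 4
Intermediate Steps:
Q = 0
o(R) = -⅔ (o(R) = 2*(-⅓) = -⅔)
a(E, n) = E + n (a(E, n) = 1*(E + n) = E + n)
(a(-3, Q)*2)*o(7) = ((-3 + 0)*2)*(-⅔) = -3*2*(-⅔) = -6*(-⅔) = 4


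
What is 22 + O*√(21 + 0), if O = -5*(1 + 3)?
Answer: 22 - 20*√21 ≈ -69.651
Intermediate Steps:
O = -20 (O = -5*4 = -20)
22 + O*√(21 + 0) = 22 - 20*√(21 + 0) = 22 - 20*√21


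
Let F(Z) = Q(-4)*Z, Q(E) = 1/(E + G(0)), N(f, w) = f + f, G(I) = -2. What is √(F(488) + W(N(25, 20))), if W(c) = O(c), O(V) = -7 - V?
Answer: I*√1245/3 ≈ 11.762*I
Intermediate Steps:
N(f, w) = 2*f
W(c) = -7 - c
Q(E) = 1/(-2 + E) (Q(E) = 1/(E - 2) = 1/(-2 + E))
F(Z) = -Z/6 (F(Z) = Z/(-2 - 4) = Z/(-6) = -Z/6)
√(F(488) + W(N(25, 20))) = √(-⅙*488 + (-7 - 2*25)) = √(-244/3 + (-7 - 1*50)) = √(-244/3 + (-7 - 50)) = √(-244/3 - 57) = √(-415/3) = I*√1245/3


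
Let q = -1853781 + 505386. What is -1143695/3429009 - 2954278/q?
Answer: 2862697743659/1541219530185 ≈ 1.8574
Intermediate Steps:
q = -1348395
-1143695/3429009 - 2954278/q = -1143695/3429009 - 2954278/(-1348395) = -1143695*1/3429009 - 2954278*(-1/1348395) = -1143695/3429009 + 2954278/1348395 = 2862697743659/1541219530185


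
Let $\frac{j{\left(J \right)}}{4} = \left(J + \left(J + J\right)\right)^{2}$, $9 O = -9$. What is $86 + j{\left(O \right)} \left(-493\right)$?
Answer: $-17662$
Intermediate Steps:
$O = -1$ ($O = \frac{1}{9} \left(-9\right) = -1$)
$j{\left(J \right)} = 36 J^{2}$ ($j{\left(J \right)} = 4 \left(J + \left(J + J\right)\right)^{2} = 4 \left(J + 2 J\right)^{2} = 4 \left(3 J\right)^{2} = 4 \cdot 9 J^{2} = 36 J^{2}$)
$86 + j{\left(O \right)} \left(-493\right) = 86 + 36 \left(-1\right)^{2} \left(-493\right) = 86 + 36 \cdot 1 \left(-493\right) = 86 + 36 \left(-493\right) = 86 - 17748 = -17662$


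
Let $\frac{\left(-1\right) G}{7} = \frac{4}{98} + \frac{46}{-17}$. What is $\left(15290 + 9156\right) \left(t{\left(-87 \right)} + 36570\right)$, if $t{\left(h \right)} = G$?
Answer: $\frac{6261123900}{7} \approx 8.9445 \cdot 10^{8}$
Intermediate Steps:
$G = \frac{2220}{119}$ ($G = - 7 \left(\frac{4}{98} + \frac{46}{-17}\right) = - 7 \left(4 \cdot \frac{1}{98} + 46 \left(- \frac{1}{17}\right)\right) = - 7 \left(\frac{2}{49} - \frac{46}{17}\right) = \left(-7\right) \left(- \frac{2220}{833}\right) = \frac{2220}{119} \approx 18.655$)
$t{\left(h \right)} = \frac{2220}{119}$
$\left(15290 + 9156\right) \left(t{\left(-87 \right)} + 36570\right) = \left(15290 + 9156\right) \left(\frac{2220}{119} + 36570\right) = 24446 \cdot \frac{4354050}{119} = \frac{6261123900}{7}$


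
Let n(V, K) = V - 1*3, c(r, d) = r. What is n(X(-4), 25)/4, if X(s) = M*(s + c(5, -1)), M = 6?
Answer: ¾ ≈ 0.75000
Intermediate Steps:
X(s) = 30 + 6*s (X(s) = 6*(s + 5) = 6*(5 + s) = 30 + 6*s)
n(V, K) = -3 + V (n(V, K) = V - 3 = -3 + V)
n(X(-4), 25)/4 = (-3 + (30 + 6*(-4)))/4 = (-3 + (30 - 24))*(¼) = (-3 + 6)*(¼) = 3*(¼) = ¾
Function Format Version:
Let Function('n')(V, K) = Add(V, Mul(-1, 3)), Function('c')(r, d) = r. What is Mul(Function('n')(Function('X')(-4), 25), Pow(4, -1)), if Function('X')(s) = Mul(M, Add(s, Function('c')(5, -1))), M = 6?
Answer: Rational(3, 4) ≈ 0.75000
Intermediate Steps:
Function('X')(s) = Add(30, Mul(6, s)) (Function('X')(s) = Mul(6, Add(s, 5)) = Mul(6, Add(5, s)) = Add(30, Mul(6, s)))
Function('n')(V, K) = Add(-3, V) (Function('n')(V, K) = Add(V, -3) = Add(-3, V))
Mul(Function('n')(Function('X')(-4), 25), Pow(4, -1)) = Mul(Add(-3, Add(30, Mul(6, -4))), Pow(4, -1)) = Mul(Add(-3, Add(30, -24)), Rational(1, 4)) = Mul(Add(-3, 6), Rational(1, 4)) = Mul(3, Rational(1, 4)) = Rational(3, 4)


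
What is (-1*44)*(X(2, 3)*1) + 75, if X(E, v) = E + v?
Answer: -145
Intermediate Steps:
(-1*44)*(X(2, 3)*1) + 75 = (-1*44)*((2 + 3)*1) + 75 = -220 + 75 = -145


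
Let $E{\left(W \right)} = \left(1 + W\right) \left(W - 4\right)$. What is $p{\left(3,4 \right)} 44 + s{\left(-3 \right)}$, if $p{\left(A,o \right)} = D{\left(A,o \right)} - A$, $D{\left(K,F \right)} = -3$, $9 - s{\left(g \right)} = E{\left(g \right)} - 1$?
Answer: $-268$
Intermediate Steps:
$E{\left(W \right)} = \left(1 + W\right) \left(-4 + W\right)$
$s{\left(g \right)} = 14 - g^{2} + 3 g$ ($s{\left(g \right)} = 9 - \left(\left(-4 + g^{2} - 3 g\right) - 1\right) = 9 - \left(-5 + g^{2} - 3 g\right) = 9 + \left(5 - g^{2} + 3 g\right) = 14 - g^{2} + 3 g$)
$p{\left(A,o \right)} = -3 - A$
$p{\left(3,4 \right)} 44 + s{\left(-3 \right)} = \left(-3 - 3\right) 44 + \left(14 - \left(-3\right)^{2} + 3 \left(-3\right)\right) = \left(-3 - 3\right) 44 - 4 = \left(-6\right) 44 - 4 = -264 - 4 = -268$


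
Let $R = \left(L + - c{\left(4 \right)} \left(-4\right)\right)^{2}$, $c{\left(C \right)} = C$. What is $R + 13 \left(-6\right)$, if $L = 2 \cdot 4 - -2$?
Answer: $598$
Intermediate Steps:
$L = 10$ ($L = 8 + 2 = 10$)
$R = 676$ ($R = \left(10 + \left(-1\right) 4 \left(-4\right)\right)^{2} = \left(10 - -16\right)^{2} = \left(10 + 16\right)^{2} = 26^{2} = 676$)
$R + 13 \left(-6\right) = 676 + 13 \left(-6\right) = 676 - 78 = 598$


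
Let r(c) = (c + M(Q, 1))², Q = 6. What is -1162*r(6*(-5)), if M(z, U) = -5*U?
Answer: -1423450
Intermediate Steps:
r(c) = (-5 + c)² (r(c) = (c - 5*1)² = (c - 5)² = (-5 + c)²)
-1162*r(6*(-5)) = -1162*(-5 + 6*(-5))² = -1162*(-5 - 30)² = -1162*(-35)² = -1162*1225 = -1423450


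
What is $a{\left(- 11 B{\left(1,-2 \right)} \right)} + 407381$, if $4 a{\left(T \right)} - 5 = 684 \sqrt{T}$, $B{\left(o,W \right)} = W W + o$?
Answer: $\frac{1629529}{4} + 171 i \sqrt{55} \approx 4.0738 \cdot 10^{5} + 1268.2 i$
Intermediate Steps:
$B{\left(o,W \right)} = o + W^{2}$ ($B{\left(o,W \right)} = W^{2} + o = o + W^{2}$)
$a{\left(T \right)} = \frac{5}{4} + 171 \sqrt{T}$ ($a{\left(T \right)} = \frac{5}{4} + \frac{684 \sqrt{T}}{4} = \frac{5}{4} + 171 \sqrt{T}$)
$a{\left(- 11 B{\left(1,-2 \right)} \right)} + 407381 = \left(\frac{5}{4} + 171 \sqrt{- 11 \left(1 + \left(-2\right)^{2}\right)}\right) + 407381 = \left(\frac{5}{4} + 171 \sqrt{- 11 \left(1 + 4\right)}\right) + 407381 = \left(\frac{5}{4} + 171 \sqrt{\left(-11\right) 5}\right) + 407381 = \left(\frac{5}{4} + 171 \sqrt{-55}\right) + 407381 = \left(\frac{5}{4} + 171 i \sqrt{55}\right) + 407381 = \frac{1629529}{4} + 171 i \sqrt{55}$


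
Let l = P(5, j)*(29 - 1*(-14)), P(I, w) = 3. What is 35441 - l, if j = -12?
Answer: 35312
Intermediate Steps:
l = 129 (l = 3*(29 - 1*(-14)) = 3*(29 + 14) = 3*43 = 129)
35441 - l = 35441 - 1*129 = 35441 - 129 = 35312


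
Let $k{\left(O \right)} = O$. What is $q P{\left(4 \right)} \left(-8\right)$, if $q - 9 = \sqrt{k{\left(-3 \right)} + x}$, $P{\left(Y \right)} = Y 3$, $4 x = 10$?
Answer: $-864 - 48 i \sqrt{2} \approx -864.0 - 67.882 i$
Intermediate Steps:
$x = \frac{5}{2}$ ($x = \frac{1}{4} \cdot 10 = \frac{5}{2} \approx 2.5$)
$P{\left(Y \right)} = 3 Y$
$q = 9 + \frac{i \sqrt{2}}{2}$ ($q = 9 + \sqrt{-3 + \frac{5}{2}} = 9 + \sqrt{- \frac{1}{2}} = 9 + \frac{i \sqrt{2}}{2} \approx 9.0 + 0.70711 i$)
$q P{\left(4 \right)} \left(-8\right) = \left(9 + \frac{i \sqrt{2}}{2}\right) 3 \cdot 4 \left(-8\right) = \left(9 + \frac{i \sqrt{2}}{2}\right) 12 \left(-8\right) = \left(108 + 6 i \sqrt{2}\right) \left(-8\right) = -864 - 48 i \sqrt{2}$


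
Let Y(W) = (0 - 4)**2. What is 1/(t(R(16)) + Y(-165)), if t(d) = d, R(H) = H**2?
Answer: 1/272 ≈ 0.0036765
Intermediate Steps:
Y(W) = 16 (Y(W) = (-4)**2 = 16)
1/(t(R(16)) + Y(-165)) = 1/(16**2 + 16) = 1/(256 + 16) = 1/272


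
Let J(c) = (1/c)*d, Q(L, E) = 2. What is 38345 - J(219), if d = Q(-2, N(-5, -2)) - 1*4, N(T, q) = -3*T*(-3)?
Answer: 8397557/219 ≈ 38345.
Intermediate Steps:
N(T, q) = 9*T
d = -2 (d = 2 - 1*4 = 2 - 4 = -2)
J(c) = -2/c (J(c) = (1/c)*(-2) = -2/c)
38345 - J(219) = 38345 - (-2)/219 = 38345 - 1*(-2/219) = 38345 + 2/219 = 8397557/219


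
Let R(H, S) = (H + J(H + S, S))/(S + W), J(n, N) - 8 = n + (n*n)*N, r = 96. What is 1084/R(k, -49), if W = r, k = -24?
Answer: -25474/130605 ≈ -0.19505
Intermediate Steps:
W = 96
J(n, N) = 8 + n + N*n² (J(n, N) = 8 + (n + (n*n)*N) = 8 + (n + n²*N) = 8 + (n + N*n²) = 8 + n + N*n²)
R(H, S) = (8 + S + 2*H + S*(H + S)²)/(96 + S) (R(H, S) = (H + (8 + (H + S) + S*(H + S)²))/(S + 96) = (H + (8 + H + S + S*(H + S)²))/(96 + S) = (8 + S + 2*H + S*(H + S)²)/(96 + S))
1084/R(k, -49) = 1084/(((8 - 49 + 2*(-24) - 49*(-24 - 49)²)/(96 - 49))) = 1084/(((8 - 49 - 48 - 49*(-73)²)/47)) = 1084/(((8 - 49 - 48 - 49*5329)/47)) = 1084/(((8 - 49 - 48 - 261121)/47)) = 1084/(((1/47)*(-261210))) = 1084/(-261210/47) = 1084*(-47/261210) = -25474/130605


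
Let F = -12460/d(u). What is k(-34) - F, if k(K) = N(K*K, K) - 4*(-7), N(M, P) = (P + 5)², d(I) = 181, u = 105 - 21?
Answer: 169749/181 ≈ 937.84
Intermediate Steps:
u = 84
N(M, P) = (5 + P)²
k(K) = 28 + (5 + K)² (k(K) = (5 + K)² - 4*(-7) = (5 + K)² + 28 = 28 + (5 + K)²)
F = -12460/181 ≈ -68.840
k(-34) - F = (28 + (5 - 34)²) - 1*(-12460/181) = (28 + (-29)²) + 12460/181 = (28 + 841) + 12460/181 = 869 + 12460/181 = 169749/181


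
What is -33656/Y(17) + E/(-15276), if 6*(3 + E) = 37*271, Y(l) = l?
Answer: -3084944489/1558152 ≈ -1979.9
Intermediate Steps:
E = 10009/6 (E = -3 + (37*271)/6 = -3 + (⅙)*10027 = -3 + 10027/6 = 10009/6 ≈ 1668.2)
-33656/Y(17) + E/(-15276) = -33656/17 + (10009/6)/(-15276) = -33656*1/17 + (10009/6)*(-1/15276) = -33656/17 - 10009/91656 = -3084944489/1558152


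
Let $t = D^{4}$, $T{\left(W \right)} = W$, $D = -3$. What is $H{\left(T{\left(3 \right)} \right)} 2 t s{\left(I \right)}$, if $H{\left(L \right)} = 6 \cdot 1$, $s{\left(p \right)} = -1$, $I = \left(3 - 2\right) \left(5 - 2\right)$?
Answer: $-972$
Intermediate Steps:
$I = 3$ ($I = 1 \cdot 3 = 3$)
$H{\left(L \right)} = 6$
$t = 81$ ($t = \left(-3\right)^{4} = 81$)
$H{\left(T{\left(3 \right)} \right)} 2 t s{\left(I \right)} = 6 \cdot 2 \cdot 81 \left(-1\right) = 6 \cdot 162 \left(-1\right) = 972 \left(-1\right) = -972$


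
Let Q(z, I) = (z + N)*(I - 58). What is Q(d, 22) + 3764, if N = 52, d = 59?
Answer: -232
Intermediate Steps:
Q(z, I) = (-58 + I)*(52 + z) (Q(z, I) = (z + 52)*(I - 58) = (52 + z)*(-58 + I) = (-58 + I)*(52 + z))
Q(d, 22) + 3764 = (-3016 - 58*59 + 52*22 + 22*59) + 3764 = (-3016 - 3422 + 1144 + 1298) + 3764 = -3996 + 3764 = -232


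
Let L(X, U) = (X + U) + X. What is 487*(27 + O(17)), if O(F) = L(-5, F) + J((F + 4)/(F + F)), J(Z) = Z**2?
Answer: 19355815/1156 ≈ 16744.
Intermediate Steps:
L(X, U) = U + 2*X (L(X, U) = (U + X) + X = U + 2*X)
O(F) = -10 + F + (4 + F)**2/(4*F**2) (O(F) = (F + 2*(-5)) + ((F + 4)/(F + F))**2 = (F - 10) + ((4 + F)/((2*F)))**2 = (-10 + F) + ((4 + F)*(1/(2*F)))**2 = (-10 + F) + ((4 + F)/(2*F))**2 = (-10 + F) + (4 + F)**2/(4*F**2) = -10 + F + (4 + F)**2/(4*F**2))
487*(27 + O(17)) = 487*(27 + (-10 + 17 + (1/4)*(4 + 17)**2/17**2)) = 487*(27 + (-10 + 17 + (1/4)*(1/289)*21**2)) = 487*(27 + (-10 + 17 + (1/4)*(1/289)*441)) = 487*(27 + (-10 + 17 + 441/1156)) = 487*(27 + 8533/1156) = 487*(39745/1156) = 19355815/1156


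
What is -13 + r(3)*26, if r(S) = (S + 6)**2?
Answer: 2093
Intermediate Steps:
r(S) = (6 + S)**2
-13 + r(3)*26 = -13 + (6 + 3)**2*26 = -13 + 9**2*26 = -13 + 81*26 = -13 + 2106 = 2093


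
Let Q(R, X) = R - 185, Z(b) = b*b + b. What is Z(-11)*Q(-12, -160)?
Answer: -21670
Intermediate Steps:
Z(b) = b + b² (Z(b) = b² + b = b + b²)
Q(R, X) = -185 + R
Z(-11)*Q(-12, -160) = (-11*(1 - 11))*(-185 - 12) = -11*(-10)*(-197) = 110*(-197) = -21670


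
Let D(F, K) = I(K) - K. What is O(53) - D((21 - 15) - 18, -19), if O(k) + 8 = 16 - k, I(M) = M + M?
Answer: -26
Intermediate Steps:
I(M) = 2*M
O(k) = 8 - k (O(k) = -8 + (16 - k) = 8 - k)
D(F, K) = K (D(F, K) = 2*K - K = K)
O(53) - D((21 - 15) - 18, -19) = (8 - 1*53) - 1*(-19) = (8 - 53) + 19 = -45 + 19 = -26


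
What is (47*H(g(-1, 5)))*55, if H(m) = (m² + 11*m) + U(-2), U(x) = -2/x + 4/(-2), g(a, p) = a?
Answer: -28435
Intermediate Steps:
U(x) = -2 - 2/x (U(x) = -2/x + 4*(-½) = -2/x - 2 = -2 - 2/x)
H(m) = -1 + m² + 11*m (H(m) = (m² + 11*m) + (-2 - 2/(-2)) = (m² + 11*m) + (-2 - 2*(-½)) = (m² + 11*m) + (-2 + 1) = (m² + 11*m) - 1 = -1 + m² + 11*m)
(47*H(g(-1, 5)))*55 = (47*(-1 + (-1)² + 11*(-1)))*55 = (47*(-1 + 1 - 11))*55 = (47*(-11))*55 = -517*55 = -28435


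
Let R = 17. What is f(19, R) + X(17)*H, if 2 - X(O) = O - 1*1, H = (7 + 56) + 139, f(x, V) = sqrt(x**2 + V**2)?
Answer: -2828 + 5*sqrt(26) ≈ -2802.5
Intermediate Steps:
f(x, V) = sqrt(V**2 + x**2)
H = 202 (H = 63 + 139 = 202)
X(O) = 3 - O (X(O) = 2 - (O - 1*1) = 2 - (O - 1) = 2 - (-1 + O) = 2 + (1 - O) = 3 - O)
f(19, R) + X(17)*H = sqrt(17**2 + 19**2) + (3 - 1*17)*202 = sqrt(289 + 361) + (3 - 17)*202 = sqrt(650) - 14*202 = 5*sqrt(26) - 2828 = -2828 + 5*sqrt(26)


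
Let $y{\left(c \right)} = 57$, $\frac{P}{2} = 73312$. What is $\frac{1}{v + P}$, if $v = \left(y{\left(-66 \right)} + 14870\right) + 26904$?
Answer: $\frac{1}{188455} \approx 5.3063 \cdot 10^{-6}$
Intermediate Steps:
$P = 146624$ ($P = 2 \cdot 73312 = 146624$)
$v = 41831$ ($v = \left(57 + 14870\right) + 26904 = 14927 + 26904 = 41831$)
$\frac{1}{v + P} = \frac{1}{41831 + 146624} = \frac{1}{188455}$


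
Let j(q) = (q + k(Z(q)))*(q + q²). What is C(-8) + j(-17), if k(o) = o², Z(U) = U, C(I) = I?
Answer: 73976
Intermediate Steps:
j(q) = (q + q²)² (j(q) = (q + q²)*(q + q²) = (q + q²)²)
C(-8) + j(-17) = -8 + (-17)²*(1 + (-17)² + 2*(-17)) = -8 + 289*(1 + 289 - 34) = -8 + 289*256 = -8 + 73984 = 73976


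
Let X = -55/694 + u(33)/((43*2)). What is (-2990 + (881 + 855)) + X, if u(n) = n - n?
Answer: -870331/694 ≈ -1254.1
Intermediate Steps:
u(n) = 0
X = -55/694 (X = -55/694 + 0/((43*2)) = -55*1/694 + 0/86 = -55/694 + 0*(1/86) = -55/694 + 0 = -55/694 ≈ -0.079251)
(-2990 + (881 + 855)) + X = (-2990 + (881 + 855)) - 55/694 = (-2990 + 1736) - 55/694 = -1254 - 55/694 = -870331/694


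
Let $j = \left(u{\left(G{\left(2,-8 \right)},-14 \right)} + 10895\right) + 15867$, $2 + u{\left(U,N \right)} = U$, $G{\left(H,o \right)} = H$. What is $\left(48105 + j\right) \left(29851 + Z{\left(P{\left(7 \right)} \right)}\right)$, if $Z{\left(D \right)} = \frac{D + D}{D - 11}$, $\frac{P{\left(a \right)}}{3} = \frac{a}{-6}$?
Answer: $\frac{64811837831}{29} \approx 2.2349 \cdot 10^{9}$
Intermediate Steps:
$P{\left(a \right)} = - \frac{a}{2}$ ($P{\left(a \right)} = 3 \frac{a}{-6} = 3 a \left(- \frac{1}{6}\right) = 3 \left(- \frac{a}{6}\right) = - \frac{a}{2}$)
$u{\left(U,N \right)} = -2 + U$
$Z{\left(D \right)} = \frac{2 D}{-11 + D}$
$j = 26762$ ($j = \left(\left(-2 + 2\right) + 10895\right) + 15867 = \left(0 + 10895\right) + 15867 = 10895 + 15867 = 26762$)
$\left(48105 + j\right) \left(29851 + Z{\left(P{\left(7 \right)} \right)}\right) = \left(48105 + 26762\right) \left(29851 + \frac{2 \left(\left(- \frac{1}{2}\right) 7\right)}{-11 - \frac{7}{2}}\right) = 74867 \left(29851 + 2 \left(- \frac{7}{2}\right) \frac{1}{-11 - \frac{7}{2}}\right) = 74867 \left(29851 + 2 \left(- \frac{7}{2}\right) \frac{1}{- \frac{29}{2}}\right) = 74867 \left(29851 + 2 \left(- \frac{7}{2}\right) \left(- \frac{2}{29}\right)\right) = 74867 \left(29851 + \frac{14}{29}\right) = 74867 \cdot \frac{865693}{29} = \frac{64811837831}{29}$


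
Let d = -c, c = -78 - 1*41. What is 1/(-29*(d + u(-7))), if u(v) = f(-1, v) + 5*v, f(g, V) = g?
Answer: -1/2407 ≈ -0.00041546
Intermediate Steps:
c = -119 (c = -78 - 41 = -119)
d = 119 (d = -1*(-119) = 119)
u(v) = -1 + 5*v
1/(-29*(d + u(-7))) = 1/(-29*(119 + (-1 + 5*(-7)))) = 1/(-29*(119 + (-1 - 35))) = 1/(-29*(119 - 36)) = 1/(-29*83) = 1/(-2407) = -1/2407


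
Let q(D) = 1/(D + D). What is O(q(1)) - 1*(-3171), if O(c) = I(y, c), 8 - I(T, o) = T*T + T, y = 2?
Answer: 3173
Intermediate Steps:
q(D) = 1/(2*D)
I(T, o) = 8 - T - T**2 (I(T, o) = 8 - (T*T + T) = 8 - (T**2 + T) = 8 - (T + T**2) = 8 + (-T - T**2) = 8 - T - T**2)
O(c) = 2 (O(c) = 8 - 1*2 - 1*2**2 = 8 - 2 - 1*4 = 8 - 2 - 4 = 2)
O(q(1)) - 1*(-3171) = 2 - 1*(-3171) = 2 + 3171 = 3173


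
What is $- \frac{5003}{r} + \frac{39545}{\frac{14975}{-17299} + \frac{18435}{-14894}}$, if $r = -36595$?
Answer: $- \frac{5736264451250677}{305114874545} \approx -18800.0$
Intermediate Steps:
$- \frac{5003}{r} + \frac{39545}{\frac{14975}{-17299} + \frac{18435}{-14894}} = - \frac{5003}{-36595} + \frac{39545}{\frac{14975}{-17299} + \frac{18435}{-14894}} = \left(-5003\right) \left(- \frac{1}{36595}\right) + \frac{39545}{14975 \left(- \frac{1}{17299}\right) + 18435 \left(- \frac{1}{14894}\right)} = \frac{5003}{36595} + \frac{39545}{- \frac{14975}{17299} - \frac{18435}{14894}} = \frac{5003}{36595} + \frac{39545}{- \frac{541944715}{257651306}} = \frac{5003}{36595} + 39545 \left(- \frac{257651306}{541944715}\right) = \frac{5003}{36595} - \frac{2037764179154}{108388943} = - \frac{5736264451250677}{305114874545}$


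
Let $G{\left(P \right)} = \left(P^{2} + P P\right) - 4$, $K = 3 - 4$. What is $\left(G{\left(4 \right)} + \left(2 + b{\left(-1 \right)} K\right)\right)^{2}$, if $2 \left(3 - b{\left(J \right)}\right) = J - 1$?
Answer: $676$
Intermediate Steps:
$K = -1$ ($K = 3 - 4 = -1$)
$G{\left(P \right)} = -4 + 2 P^{2}$ ($G{\left(P \right)} = \left(P^{2} + P^{2}\right) - 4 = 2 P^{2} - 4 = -4 + 2 P^{2}$)
$b{\left(J \right)} = \frac{7}{2} - \frac{J}{2}$ ($b{\left(J \right)} = 3 - \frac{J - 1}{2} = 3 - \frac{-1 + J}{2} = 3 - \left(- \frac{1}{2} + \frac{J}{2}\right) = \frac{7}{2} - \frac{J}{2}$)
$\left(G{\left(4 \right)} + \left(2 + b{\left(-1 \right)} K\right)\right)^{2} = \left(\left(-4 + 2 \cdot 4^{2}\right) + \left(2 + \left(\frac{7}{2} - - \frac{1}{2}\right) \left(-1\right)\right)\right)^{2} = \left(\left(-4 + 2 \cdot 16\right) + \left(2 + \left(\frac{7}{2} + \frac{1}{2}\right) \left(-1\right)\right)\right)^{2} = \left(\left(-4 + 32\right) + \left(2 + 4 \left(-1\right)\right)\right)^{2} = \left(28 + \left(2 - 4\right)\right)^{2} = \left(28 - 2\right)^{2} = 26^{2} = 676$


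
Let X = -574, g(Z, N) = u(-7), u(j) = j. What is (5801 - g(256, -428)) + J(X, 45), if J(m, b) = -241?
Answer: 5567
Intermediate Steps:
g(Z, N) = -7
(5801 - g(256, -428)) + J(X, 45) = (5801 - 1*(-7)) - 241 = (5801 + 7) - 241 = 5808 - 241 = 5567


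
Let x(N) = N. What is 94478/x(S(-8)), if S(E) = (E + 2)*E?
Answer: 47239/24 ≈ 1968.3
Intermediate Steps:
S(E) = E*(2 + E) (S(E) = (2 + E)*E = E*(2 + E))
94478/x(S(-8)) = 94478/((-8*(2 - 8))) = 94478/((-8*(-6))) = 94478/48 = 94478*(1/48) = 47239/24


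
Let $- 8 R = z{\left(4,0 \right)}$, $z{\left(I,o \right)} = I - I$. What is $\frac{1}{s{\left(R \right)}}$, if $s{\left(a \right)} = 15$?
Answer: $\frac{1}{15} \approx 0.066667$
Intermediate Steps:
$z{\left(I,o \right)} = 0$
$R = 0$ ($R = \left(- \frac{1}{8}\right) 0 = 0$)
$\frac{1}{s{\left(R \right)}} = \frac{1}{15}$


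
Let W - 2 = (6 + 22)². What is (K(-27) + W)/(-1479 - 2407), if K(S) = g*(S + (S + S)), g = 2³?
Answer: -69/1943 ≈ -0.035512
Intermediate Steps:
g = 8
W = 786 (W = 2 + (6 + 22)² = 2 + 28² = 2 + 784 = 786)
K(S) = 24*S (K(S) = 8*(S + (S + S)) = 8*(S + 2*S) = 8*(3*S) = 24*S)
(K(-27) + W)/(-1479 - 2407) = (24*(-27) + 786)/(-1479 - 2407) = (-648 + 786)/(-3886) = 138*(-1/3886) = -69/1943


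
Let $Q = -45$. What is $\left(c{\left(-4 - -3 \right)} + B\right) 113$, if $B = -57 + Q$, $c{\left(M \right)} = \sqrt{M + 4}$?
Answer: $-11526 + 113 \sqrt{3} \approx -11330.0$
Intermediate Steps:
$c{\left(M \right)} = \sqrt{4 + M}$
$B = -102$ ($B = -57 - 45 = -102$)
$\left(c{\left(-4 - -3 \right)} + B\right) 113 = \left(\sqrt{4 - 1} - 102\right) 113 = \left(\sqrt{3} - 102\right) 113 = \left(-102 + \sqrt{3}\right) 113 = -11526 + 113 \sqrt{3}$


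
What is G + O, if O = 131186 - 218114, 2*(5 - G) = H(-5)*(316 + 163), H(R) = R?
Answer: -171451/2 ≈ -85726.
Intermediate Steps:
G = 2405/2 (G = 5 - (-5)*(316 + 163)/2 = 5 - (-5)*479/2 = 5 - ½*(-2395) = 5 + 2395/2 = 2405/2 ≈ 1202.5)
O = -86928
G + O = 2405/2 - 86928 = -171451/2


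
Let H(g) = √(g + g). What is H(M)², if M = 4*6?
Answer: 48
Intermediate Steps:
M = 24
H(g) = √2*√g (H(g) = √(2*g) = √2*√g)
H(M)² = (√2*√24)² = (√2*(2*√6))² = (4*√3)² = 48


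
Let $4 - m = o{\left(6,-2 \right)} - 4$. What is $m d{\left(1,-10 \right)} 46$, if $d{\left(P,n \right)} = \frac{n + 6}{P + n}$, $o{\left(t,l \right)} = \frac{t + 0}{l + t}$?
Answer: $\frac{1196}{9} \approx 132.89$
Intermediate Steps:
$o{\left(t,l \right)} = \frac{t}{l + t}$
$d{\left(P,n \right)} = \frac{6 + n}{P + n}$
$m = \frac{13}{2}$ ($m = 4 - \left(\frac{6}{-2 + 6} - 4\right) = 4 - \left(\frac{6}{4} - 4\right) = 4 - \left(6 \cdot \frac{1}{4} - 4\right) = 4 - \left(\frac{3}{2} - 4\right) = 4 - - \frac{5}{2} = 4 + \frac{5}{2} = \frac{13}{2} \approx 6.5$)
$m d{\left(1,-10 \right)} 46 = \frac{13 \frac{6 - 10}{1 - 10}}{2} \cdot 46 = \frac{13 \frac{1}{-9} \left(-4\right)}{2} \cdot 46 = \frac{13 \left(\left(- \frac{1}{9}\right) \left(-4\right)\right)}{2} \cdot 46 = \frac{13}{2} \cdot \frac{4}{9} \cdot 46 = \frac{26}{9} \cdot 46 = \frac{1196}{9}$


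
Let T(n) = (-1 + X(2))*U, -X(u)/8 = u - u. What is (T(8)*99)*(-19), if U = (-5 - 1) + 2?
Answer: -7524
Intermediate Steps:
X(u) = 0 (X(u) = -8*(u - u) = -8*0 = 0)
U = -4 (U = -6 + 2 = -4)
T(n) = 4 (T(n) = (-1 + 0)*(-4) = -1*(-4) = 4)
(T(8)*99)*(-19) = (4*99)*(-19) = 396*(-19) = -7524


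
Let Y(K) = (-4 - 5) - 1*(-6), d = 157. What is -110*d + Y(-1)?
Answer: -17273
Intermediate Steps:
Y(K) = -3 (Y(K) = -9 + 6 = -3)
-110*d + Y(-1) = -110*157 - 3 = -17270 - 3 = -17273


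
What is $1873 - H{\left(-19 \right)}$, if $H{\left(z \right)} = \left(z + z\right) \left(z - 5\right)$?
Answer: $961$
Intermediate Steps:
$H{\left(z \right)} = 2 z \left(-5 + z\right)$
$1873 - H{\left(-19 \right)} = 1873 - 2 \left(-19\right) \left(-5 - 19\right) = 1873 - 2 \left(-19\right) \left(-24\right) = 1873 - 912 = 961$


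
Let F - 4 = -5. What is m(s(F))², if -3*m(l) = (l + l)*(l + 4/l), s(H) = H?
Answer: 100/9 ≈ 11.111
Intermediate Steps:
F = -1 (F = 4 - 5 = -1)
m(l) = -2*l*(l + 4/l)/3 (m(l) = -(l + l)*(l + 4/l)/3 = -2*l*(l + 4/l)/3)
m(s(F))² = (-8/3 - ⅔*(-1)²)² = (-8/3 - ⅔*1)² = (-8/3 - ⅔)² = (-10/3)² = 100/9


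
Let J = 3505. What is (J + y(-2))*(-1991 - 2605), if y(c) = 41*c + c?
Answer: -15722916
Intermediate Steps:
y(c) = 42*c
(J + y(-2))*(-1991 - 2605) = (3505 + 42*(-2))*(-1991 - 2605) = (3505 - 84)*(-4596) = 3421*(-4596) = -15722916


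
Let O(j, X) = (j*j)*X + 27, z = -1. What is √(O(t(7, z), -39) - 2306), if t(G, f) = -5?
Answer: I*√3254 ≈ 57.044*I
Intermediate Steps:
O(j, X) = 27 + X*j² (O(j, X) = j²*X + 27 = X*j² + 27 = 27 + X*j²)
√(O(t(7, z), -39) - 2306) = √((27 - 39*(-5)²) - 2306) = √((27 - 39*25) - 2306) = √((27 - 975) - 2306) = √(-948 - 2306) = √(-3254) = I*√3254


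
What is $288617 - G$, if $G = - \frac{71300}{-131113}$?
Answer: $\frac{37841369421}{131113} \approx 2.8862 \cdot 10^{5}$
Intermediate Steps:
$G = \frac{71300}{131113}$ ($G = \left(-71300\right) \left(- \frac{1}{131113}\right) = \frac{71300}{131113} \approx 0.54381$)
$288617 - G = 288617 - \frac{71300}{131113} = \frac{37841369421}{131113}$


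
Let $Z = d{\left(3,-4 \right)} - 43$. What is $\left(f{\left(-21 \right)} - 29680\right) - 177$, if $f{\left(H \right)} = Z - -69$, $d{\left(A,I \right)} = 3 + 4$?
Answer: $-29824$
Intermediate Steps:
$d{\left(A,I \right)} = 7$
$Z = -36$ ($Z = 7 - 43 = -36$)
$f{\left(H \right)} = 33$ ($f{\left(H \right)} = -36 - -69 = -36 + 69 = 33$)
$\left(f{\left(-21 \right)} - 29680\right) - 177 = \left(33 - 29680\right) - 177 = -29647 - 177 = -29824$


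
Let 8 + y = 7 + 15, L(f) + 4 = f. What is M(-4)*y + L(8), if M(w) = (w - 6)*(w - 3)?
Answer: 984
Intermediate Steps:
L(f) = -4 + f
y = 14 (y = -8 + (7 + 15) = -8 + 22 = 14)
M(w) = (-6 + w)*(-3 + w)
M(-4)*y + L(8) = (18 + (-4)² - 9*(-4))*14 + (-4 + 8) = (18 + 16 + 36)*14 + 4 = 70*14 + 4 = 980 + 4 = 984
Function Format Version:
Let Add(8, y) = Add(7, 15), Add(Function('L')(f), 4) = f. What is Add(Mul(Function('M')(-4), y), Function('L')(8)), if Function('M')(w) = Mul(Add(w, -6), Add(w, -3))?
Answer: 984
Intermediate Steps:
Function('L')(f) = Add(-4, f)
y = 14 (y = Add(-8, Add(7, 15)) = Add(-8, 22) = 14)
Function('M')(w) = Mul(Add(-6, w), Add(-3, w))
Add(Mul(Function('M')(-4), y), Function('L')(8)) = Add(Mul(Add(18, Pow(-4, 2), Mul(-9, -4)), 14), Add(-4, 8)) = Add(Mul(Add(18, 16, 36), 14), 4) = Add(Mul(70, 14), 4) = Add(980, 4) = 984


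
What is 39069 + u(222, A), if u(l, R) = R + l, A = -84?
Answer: 39207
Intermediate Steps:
39069 + u(222, A) = 39069 + (-84 + 222) = 39069 + 138 = 39207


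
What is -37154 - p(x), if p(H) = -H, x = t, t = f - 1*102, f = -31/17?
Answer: -633383/17 ≈ -37258.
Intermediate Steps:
f = -31/17 (f = -31*1/17 = -31/17 ≈ -1.8235)
t = -1765/17 (t = -31/17 - 1*102 = -31/17 - 102 = -1765/17 ≈ -103.82)
x = -1765/17 ≈ -103.82
-37154 - p(x) = -37154 - (-1)*(-1765)/17 = -37154 - 1*1765/17 = -37154 - 1765/17 = -633383/17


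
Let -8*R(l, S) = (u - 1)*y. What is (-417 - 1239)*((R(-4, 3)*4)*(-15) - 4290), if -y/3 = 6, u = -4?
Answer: 5986440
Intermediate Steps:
y = -18 (y = -3*6 = -18)
R(l, S) = -45/4 (R(l, S) = -(-4 - 1)*(-18)/8 = -(-5)*(-18)/8 = -1/8*90 = -45/4)
(-417 - 1239)*((R(-4, 3)*4)*(-15) - 4290) = (-417 - 1239)*(-45/4*4*(-15) - 4290) = -1656*(-45*(-15) - 4290) = -1656*(675 - 4290) = -1656*(-3615) = 5986440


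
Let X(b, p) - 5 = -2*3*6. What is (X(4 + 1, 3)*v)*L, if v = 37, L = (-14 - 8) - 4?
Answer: 29822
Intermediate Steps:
X(b, p) = -31 (X(b, p) = 5 - 2*3*6 = 5 - 6*6 = 5 - 36 = -31)
L = -26 (L = -22 - 4 = -26)
(X(4 + 1, 3)*v)*L = -31*37*(-26) = -1147*(-26) = 29822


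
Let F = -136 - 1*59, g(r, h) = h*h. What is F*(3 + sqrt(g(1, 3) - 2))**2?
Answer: -3120 - 1170*sqrt(7) ≈ -6215.5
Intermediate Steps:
g(r, h) = h**2
F = -195 (F = -136 - 59 = -195)
F*(3 + sqrt(g(1, 3) - 2))**2 = -195*(3 + sqrt(3**2 - 2))**2 = -195*(3 + sqrt(9 - 2))**2 = -195*(3 + sqrt(7))**2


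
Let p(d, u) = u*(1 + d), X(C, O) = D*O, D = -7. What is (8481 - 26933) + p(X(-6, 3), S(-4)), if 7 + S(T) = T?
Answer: -18232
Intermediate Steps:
S(T) = -7 + T
X(C, O) = -7*O
(8481 - 26933) + p(X(-6, 3), S(-4)) = (8481 - 26933) + (-7 - 4)*(1 - 7*3) = -18452 - 11*(1 - 21) = -18452 - 11*(-20) = -18452 + 220 = -18232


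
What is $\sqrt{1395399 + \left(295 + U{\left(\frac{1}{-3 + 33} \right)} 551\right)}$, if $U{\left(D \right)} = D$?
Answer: $\frac{\sqrt{1256141130}}{30} \approx 1181.4$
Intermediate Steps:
$\sqrt{1395399 + \left(295 + U{\left(\frac{1}{-3 + 33} \right)} 551\right)} = \sqrt{1395399 + \left(295 + \frac{1}{-3 + 33} \cdot 551\right)} = \sqrt{1395399 + \left(295 + \frac{1}{30} \cdot 551\right)} = \sqrt{1395399 + \left(295 + \frac{551}{30}\right)} = \sqrt{1395399 + \frac{9401}{30}} = \sqrt{\frac{41871371}{30}} = \frac{\sqrt{1256141130}}{30}$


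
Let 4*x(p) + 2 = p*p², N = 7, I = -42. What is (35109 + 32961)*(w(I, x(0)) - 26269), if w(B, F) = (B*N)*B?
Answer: -947602470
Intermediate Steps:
x(p) = -½ + p³/4 (x(p) = -½ + (p*p²)/4 = -½ + p³/4)
w(B, F) = 7*B² (w(B, F) = (B*7)*B = (7*B)*B = 7*B²)
(35109 + 32961)*(w(I, x(0)) - 26269) = (35109 + 32961)*(7*(-42)² - 26269) = 68070*(7*1764 - 26269) = 68070*(12348 - 26269) = 68070*(-13921) = -947602470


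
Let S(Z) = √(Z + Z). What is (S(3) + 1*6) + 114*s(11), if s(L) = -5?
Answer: -564 + √6 ≈ -561.55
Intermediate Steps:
S(Z) = √2*√Z (S(Z) = √(2*Z) = √2*√Z)
(S(3) + 1*6) + 114*s(11) = (√2*√3 + 1*6) + 114*(-5) = (√6 + 6) - 570 = (6 + √6) - 570 = -564 + √6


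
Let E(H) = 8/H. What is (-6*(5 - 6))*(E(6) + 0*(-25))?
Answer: 8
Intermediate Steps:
(-6*(5 - 6))*(E(6) + 0*(-25)) = (-6*(5 - 6))*(8/6 + 0*(-25)) = (-6*(-1))*(8*(⅙) + 0) = 6*(4/3 + 0) = 6*(4/3) = 8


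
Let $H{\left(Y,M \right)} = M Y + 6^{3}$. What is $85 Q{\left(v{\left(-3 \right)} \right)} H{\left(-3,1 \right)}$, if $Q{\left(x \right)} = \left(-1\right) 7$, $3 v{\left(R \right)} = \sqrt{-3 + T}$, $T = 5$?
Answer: $-126735$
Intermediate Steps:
$H{\left(Y,M \right)} = 216 + M Y$ ($H{\left(Y,M \right)} = M Y + 216 = 216 + M Y$)
$v{\left(R \right)} = \frac{\sqrt{2}}{3}$ ($v{\left(R \right)} = \frac{\sqrt{-3 + 5}}{3} = \frac{\sqrt{2}}{3}$)
$Q{\left(x \right)} = -7$
$85 Q{\left(v{\left(-3 \right)} \right)} H{\left(-3,1 \right)} = 85 \left(-7\right) \left(216 + 1 \left(-3\right)\right) = - 595 \left(216 - 3\right) = \left(-595\right) 213 = -126735$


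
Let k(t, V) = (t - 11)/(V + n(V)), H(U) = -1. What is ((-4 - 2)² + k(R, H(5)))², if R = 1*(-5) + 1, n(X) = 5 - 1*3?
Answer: 441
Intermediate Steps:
n(X) = 2 (n(X) = 5 - 3 = 2)
R = -4 (R = -5 + 1 = -4)
k(t, V) = (-11 + t)/(2 + V) (k(t, V) = (t - 11)/(V + 2) = (-11 + t)/(2 + V))
((-4 - 2)² + k(R, H(5)))² = ((-4 - 2)² + (-11 - 4)/(2 - 1))² = ((-6)² - 15/1)² = (36 + 1*(-15))² = (36 - 15)² = 21² = 441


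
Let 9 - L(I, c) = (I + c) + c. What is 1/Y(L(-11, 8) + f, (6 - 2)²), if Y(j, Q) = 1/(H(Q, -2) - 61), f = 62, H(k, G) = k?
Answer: -45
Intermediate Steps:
L(I, c) = 9 - I - 2*c (L(I, c) = 9 - ((I + c) + c) = 9 - (I + 2*c) = 9 + (-I - 2*c) = 9 - I - 2*c)
Y(j, Q) = 1/(-61 + Q) (Y(j, Q) = 1/(Q - 61) = 1/(-61 + Q))
1/Y(L(-11, 8) + f, (6 - 2)²) = 1/(1/(-61 + (6 - 2)²)) = 1/(1/(-61 + 4²)) = 1/(1/(-61 + 16)) = 1/(1/(-45)) = 1/(-1/45) = -45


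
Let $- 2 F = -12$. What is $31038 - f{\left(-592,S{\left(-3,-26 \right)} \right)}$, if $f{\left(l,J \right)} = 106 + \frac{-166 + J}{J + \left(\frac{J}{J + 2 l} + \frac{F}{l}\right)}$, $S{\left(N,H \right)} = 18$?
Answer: $\frac{95970757916}{3101811} \approx 30940.0$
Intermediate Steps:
$F = 6$ ($F = \left(- \frac{1}{2}\right) \left(-12\right) = 6$)
$f{\left(l,J \right)} = 106 + \frac{-166 + J}{J + \frac{6}{l} + \frac{J}{J + 2 l}}$ ($f{\left(l,J \right)} = 106 + \frac{-166 + J}{J + \left(\frac{J}{J + 2 l} + \frac{6}{l}\right)} = 106 + \frac{-166 + J}{J + \left(\frac{6}{l} + \frac{J}{J + 2 l}\right)} = 106 + \frac{-166 + J}{J + \frac{6}{l} + \frac{J}{J + 2 l}}$)
$31038 - f{\left(-592,S{\left(-3,-26 \right)} \right)} = 31038 - \frac{- 332 \left(-592\right)^{2} + 636 \cdot 18 + 1272 \left(-592\right) - 1080 \left(-592\right) + 107 \left(-592\right) 18^{2} + 214 \cdot 18 \left(-592\right)^{2}}{6 \cdot 18 + 12 \left(-592\right) + 18 \left(-592\right) - 592 \cdot 18^{2} + 2 \cdot 18 \left(-592\right)^{2}} = 31038 - \frac{\left(-332\right) 350464 + 11448 - 753024 + 639360 + 107 \left(-592\right) 324 + 214 \cdot 18 \cdot 350464}{108 - 7104 - 10656 - 191808 + 2 \cdot 18 \cdot 350464} = 31038 - \frac{-116354048 + 11448 - 753024 + 639360 - 20523456 + 1349987328}{108 - 7104 - 10656 - 191808 + 12616704} = 31038 - \frac{1}{12407244} \cdot 1213007608 = 31038 - \frac{303251902}{3101811} = \frac{95970757916}{3101811}$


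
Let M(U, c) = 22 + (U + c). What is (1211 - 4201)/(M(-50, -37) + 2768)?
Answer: -2990/2703 ≈ -1.1062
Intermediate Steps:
M(U, c) = 22 + U + c
(1211 - 4201)/(M(-50, -37) + 2768) = (1211 - 4201)/((22 - 50 - 37) + 2768) = -2990/(-65 + 2768) = -2990/2703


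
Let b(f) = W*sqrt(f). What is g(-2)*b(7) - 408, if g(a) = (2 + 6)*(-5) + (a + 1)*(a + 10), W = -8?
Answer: -408 + 384*sqrt(7) ≈ 607.97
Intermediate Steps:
b(f) = -8*sqrt(f)
g(a) = -40 + (1 + a)*(10 + a) (g(a) = 8*(-5) + (1 + a)*(10 + a) = -40 + (1 + a)*(10 + a))
g(-2)*b(7) - 408 = (-30 + (-2)**2 + 11*(-2))*(-8*sqrt(7)) - 408 = (-30 + 4 - 22)*(-8*sqrt(7)) - 408 = -(-384)*sqrt(7) - 408 = 384*sqrt(7) - 408 = -408 + 384*sqrt(7)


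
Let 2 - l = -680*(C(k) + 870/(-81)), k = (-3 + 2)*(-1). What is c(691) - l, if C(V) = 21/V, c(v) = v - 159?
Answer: -174050/27 ≈ -6446.3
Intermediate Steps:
k = 1 (k = -1*(-1) = 1)
c(v) = -159 + v
l = 188414/27 (l = 2 - (-680)*(21/1 + 870/(-81)) = 2 - (-680)*(21*1 + 870*(-1/81)) = 2 - (-680)*(21 - 290/27) = 2 - (-680)*277/27 = 2 - 1*(-188360/27) = 2 + 188360/27 = 188414/27 ≈ 6978.3)
c(691) - l = (-159 + 691) - 1*188414/27 = 532 - 188414/27 = -174050/27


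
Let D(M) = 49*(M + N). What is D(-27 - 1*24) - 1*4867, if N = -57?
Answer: -10159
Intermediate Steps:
D(M) = -2793 + 49*M (D(M) = 49*(M - 57) = 49*(-57 + M) = -2793 + 49*M)
D(-27 - 1*24) - 1*4867 = (-2793 + 49*(-27 - 1*24)) - 1*4867 = (-2793 + 49*(-27 - 24)) - 4867 = (-2793 + 49*(-51)) - 4867 = (-2793 - 2499) - 4867 = -5292 - 4867 = -10159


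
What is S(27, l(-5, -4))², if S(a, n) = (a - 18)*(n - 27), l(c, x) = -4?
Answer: 77841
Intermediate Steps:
S(a, n) = (-27 + n)*(-18 + a) (S(a, n) = (-18 + a)*(-27 + n) = (-27 + n)*(-18 + a))
S(27, l(-5, -4))² = (486 - 27*27 - 18*(-4) + 27*(-4))² = (486 - 729 + 72 - 108)² = (-279)² = 77841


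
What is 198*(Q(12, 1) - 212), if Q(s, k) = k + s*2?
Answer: -37026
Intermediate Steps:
Q(s, k) = k + 2*s
198*(Q(12, 1) - 212) = 198*((1 + 2*12) - 212) = 198*((1 + 24) - 212) = 198*(25 - 212) = 198*(-187) = -37026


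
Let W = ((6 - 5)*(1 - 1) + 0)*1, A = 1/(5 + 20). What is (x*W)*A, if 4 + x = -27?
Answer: 0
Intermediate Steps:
x = -31 (x = -4 - 27 = -31)
A = 1/25 ≈ 0.040000
W = 0 (W = (1*0 + 0)*1 = (0 + 0)*1 = 0*1 = 0)
(x*W)*A = -31*0*(1/25) = 0*(1/25) = 0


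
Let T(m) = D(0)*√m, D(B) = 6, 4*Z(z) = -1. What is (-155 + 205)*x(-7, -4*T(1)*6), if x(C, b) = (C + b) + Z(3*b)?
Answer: -15125/2 ≈ -7562.5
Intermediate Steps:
Z(z) = -¼ (Z(z) = (¼)*(-1) = -¼)
T(m) = 6*√m
x(C, b) = -¼ + C + b (x(C, b) = (C + b) - ¼ = -¼ + C + b)
(-155 + 205)*x(-7, -4*T(1)*6) = (-155 + 205)*(-¼ - 7 - 24*√1*6) = 50*(-¼ - 7 - 24*6) = 50*(-¼ - 7 - 144) = 50*(-605/4) = -15125/2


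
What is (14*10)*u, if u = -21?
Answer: -2940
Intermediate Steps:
(14*10)*u = (14*10)*(-21) = 140*(-21) = -2940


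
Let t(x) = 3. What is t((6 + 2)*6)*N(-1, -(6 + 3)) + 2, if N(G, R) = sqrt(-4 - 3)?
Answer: 2 + 3*I*sqrt(7) ≈ 2.0 + 7.9373*I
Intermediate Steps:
N(G, R) = I*sqrt(7) (N(G, R) = sqrt(-7) = I*sqrt(7))
t((6 + 2)*6)*N(-1, -(6 + 3)) + 2 = 3*(I*sqrt(7)) + 2 = 3*I*sqrt(7) + 2 = 2 + 3*I*sqrt(7)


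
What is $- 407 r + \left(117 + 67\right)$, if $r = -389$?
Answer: $158507$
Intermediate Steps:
$- 407 r + \left(117 + 67\right) = \left(-407\right) \left(-389\right) + \left(117 + 67\right) = 158323 + 184 = 158507$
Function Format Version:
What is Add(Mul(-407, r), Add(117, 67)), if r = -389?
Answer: 158507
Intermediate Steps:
Add(Mul(-407, r), Add(117, 67)) = Add(Mul(-407, -389), Add(117, 67)) = Add(158323, 184) = 158507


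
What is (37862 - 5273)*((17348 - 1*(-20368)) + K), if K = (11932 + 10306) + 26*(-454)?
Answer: 1569160350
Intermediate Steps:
K = 10434 (K = 22238 - 11804 = 10434)
(37862 - 5273)*((17348 - 1*(-20368)) + K) = (37862 - 5273)*((17348 - 1*(-20368)) + 10434) = 32589*((17348 + 20368) + 10434) = 32589*(37716 + 10434) = 32589*48150 = 1569160350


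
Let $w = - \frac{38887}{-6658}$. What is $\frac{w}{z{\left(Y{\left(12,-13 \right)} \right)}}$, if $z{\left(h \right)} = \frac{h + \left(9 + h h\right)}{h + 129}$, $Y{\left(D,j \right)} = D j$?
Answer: $- \frac{349983}{53683454} \approx -0.0065194$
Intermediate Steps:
$z{\left(h \right)} = \frac{9 + h + h^{2}}{129 + h}$ ($z{\left(h \right)} = \frac{h + \left(9 + h^{2}\right)}{129 + h} = \frac{9 + h + h^{2}}{129 + h}$)
$w = \frac{38887}{6658}$ ($w = \left(-38887\right) \left(- \frac{1}{6658}\right) = \frac{38887}{6658} \approx 5.8406$)
$\frac{w}{z{\left(Y{\left(12,-13 \right)} \right)}} = \frac{38887}{6658 \frac{9 + 12 \left(-13\right) + \left(12 \left(-13\right)\right)^{2}}{129 + 12 \left(-13\right)}} = \frac{38887}{6658 \frac{9 - 156 + \left(-156\right)^{2}}{129 - 156}} = \frac{38887}{6658 \frac{9 - 156 + 24336}{-27}} = \frac{38887}{6658 \left(\left(- \frac{1}{27}\right) 24189\right)} = \frac{38887}{6658 \left(- \frac{8063}{9}\right)} = \frac{38887}{6658} \left(- \frac{9}{8063}\right) = - \frac{349983}{53683454}$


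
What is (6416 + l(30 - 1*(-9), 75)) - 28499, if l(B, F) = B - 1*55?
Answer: -22099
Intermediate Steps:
l(B, F) = -55 + B (l(B, F) = B - 55 = -55 + B)
(6416 + l(30 - 1*(-9), 75)) - 28499 = (6416 + (-55 + (30 - 1*(-9)))) - 28499 = (6416 + (-55 + (30 + 9))) - 28499 = (6416 + (-55 + 39)) - 28499 = (6416 - 16) - 28499 = 6400 - 28499 = -22099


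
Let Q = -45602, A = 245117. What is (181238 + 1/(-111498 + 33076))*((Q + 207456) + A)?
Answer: 5784297720698385/78422 ≈ 7.3759e+10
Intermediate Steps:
(181238 + 1/(-111498 + 33076))*((Q + 207456) + A) = (181238 + 1/(-111498 + 33076))*((-45602 + 207456) + 245117) = (181238 + 1/(-78422))*(161854 + 245117) = (181238 - 1/78422)*406971 = (14213046435/78422)*406971 = 5784297720698385/78422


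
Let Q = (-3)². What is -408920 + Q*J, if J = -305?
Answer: -411665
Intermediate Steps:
Q = 9
-408920 + Q*J = -408920 + 9*(-305) = -408920 - 2745 = -411665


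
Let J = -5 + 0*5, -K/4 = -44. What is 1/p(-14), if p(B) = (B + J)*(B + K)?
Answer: -1/3078 ≈ -0.00032489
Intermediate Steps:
K = 176 (K = -4*(-44) = 176)
J = -5 (J = -5 + 0 = -5)
p(B) = (-5 + B)*(176 + B) (p(B) = (B - 5)*(B + 176) = (-5 + B)*(176 + B))
1/p(-14) = 1/(-880 + (-14)² + 171*(-14)) = 1/(-880 + 196 - 2394) = 1/(-3078) = -1/3078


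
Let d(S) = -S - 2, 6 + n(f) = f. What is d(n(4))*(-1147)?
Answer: 0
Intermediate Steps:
n(f) = -6 + f
d(S) = -2 - S
d(n(4))*(-1147) = (-2 - (-6 + 4))*(-1147) = (-2 - 1*(-2))*(-1147) = (-2 + 2)*(-1147) = 0*(-1147) = 0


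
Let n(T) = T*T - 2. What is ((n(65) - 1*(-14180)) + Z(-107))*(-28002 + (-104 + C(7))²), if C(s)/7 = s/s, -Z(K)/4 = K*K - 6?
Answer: 508871817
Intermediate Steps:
Z(K) = 24 - 4*K² (Z(K) = -4*(K*K - 6) = -4*(K² - 6) = -4*(-6 + K²) = 24 - 4*K²)
C(s) = 7 (C(s) = 7*(s/s) = 7*1 = 7)
n(T) = -2 + T² (n(T) = T² - 2 = -2 + T²)
((n(65) - 1*(-14180)) + Z(-107))*(-28002 + (-104 + C(7))²) = (((-2 + 65²) - 1*(-14180)) + (24 - 4*(-107)²))*(-28002 + (-104 + 7)²) = (((-2 + 4225) + 14180) + (24 - 4*11449))*(-28002 + (-97)²) = ((4223 + 14180) + (24 - 45796))*(-28002 + 9409) = (18403 - 45772)*(-18593) = -27369*(-18593) = 508871817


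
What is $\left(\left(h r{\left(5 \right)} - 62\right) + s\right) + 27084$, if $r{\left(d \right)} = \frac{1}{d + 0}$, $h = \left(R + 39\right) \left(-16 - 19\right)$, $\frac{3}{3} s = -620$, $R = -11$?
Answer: $26206$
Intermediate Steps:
$s = -620$
$h = -980$ ($h = \left(-11 + 39\right) \left(-16 - 19\right) = 28 \left(-35\right) = -980$)
$r{\left(d \right)} = \frac{1}{d}$
$\left(\left(h r{\left(5 \right)} - 62\right) + s\right) + 27084 = \left(\left(- \frac{980}{5} - 62\right) - 620\right) + 27084 = \left(\left(\left(-980\right) \frac{1}{5} - 62\right) - 620\right) + 27084 = \left(\left(-196 - 62\right) - 620\right) + 27084 = \left(-258 - 620\right) + 27084 = -878 + 27084 = 26206$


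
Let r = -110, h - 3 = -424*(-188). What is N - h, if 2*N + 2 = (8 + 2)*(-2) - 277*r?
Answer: -64491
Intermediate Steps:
h = 79715 (h = 3 - 424*(-188) = 3 + 79712 = 79715)
N = 15224 (N = -1 + ((8 + 2)*(-2) - 277*(-110))/2 = -1 + (10*(-2) + 30470)/2 = -1 + (-20 + 30470)/2 = -1 + (½)*30450 = -1 + 15225 = 15224)
N - h = 15224 - 1*79715 = 15224 - 79715 = -64491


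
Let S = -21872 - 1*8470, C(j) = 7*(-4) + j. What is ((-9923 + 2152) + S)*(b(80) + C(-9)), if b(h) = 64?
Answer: -1029051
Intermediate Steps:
C(j) = -28 + j
S = -30342 (S = -21872 - 8470 = -30342)
((-9923 + 2152) + S)*(b(80) + C(-9)) = ((-9923 + 2152) - 30342)*(64 + (-28 - 9)) = (-7771 - 30342)*(64 - 37) = -38113*27 = -1029051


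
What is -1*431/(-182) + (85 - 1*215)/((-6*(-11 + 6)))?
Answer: -1073/546 ≈ -1.9652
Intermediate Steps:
-1*431/(-182) + (85 - 1*215)/((-6*(-11 + 6))) = -431*(-1/182) + (85 - 215)/((-6*(-5))) = 431/182 - 130/30 = 431/182 - 130*1/30 = 431/182 - 13/3 = -1073/546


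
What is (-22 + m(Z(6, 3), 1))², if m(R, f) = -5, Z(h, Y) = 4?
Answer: 729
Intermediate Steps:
(-22 + m(Z(6, 3), 1))² = (-22 - 5)² = (-27)² = 729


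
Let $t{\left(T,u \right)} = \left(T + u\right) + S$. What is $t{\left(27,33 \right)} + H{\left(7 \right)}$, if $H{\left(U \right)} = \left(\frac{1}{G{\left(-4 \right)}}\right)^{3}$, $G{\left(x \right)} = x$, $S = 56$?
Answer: $\frac{7423}{64} \approx 115.98$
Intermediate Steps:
$t{\left(T,u \right)} = 56 + T + u$ ($t{\left(T,u \right)} = \left(T + u\right) + 56 = 56 + T + u$)
$H{\left(U \right)} = - \frac{1}{64}$ ($H{\left(U \right)} = \left(\frac{1}{-4}\right)^{3} = \left(- \frac{1}{4}\right)^{3} = - \frac{1}{64}$)
$t{\left(27,33 \right)} + H{\left(7 \right)} = \left(56 + 27 + 33\right) - \frac{1}{64} = 116 - \frac{1}{64} = \frac{7423}{64}$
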